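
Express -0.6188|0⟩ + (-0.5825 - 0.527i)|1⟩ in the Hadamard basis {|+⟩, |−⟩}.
(-0.8494 - 0.3726i)|+⟩ + (-0.02567 + 0.3726i)|−⟩

With |ψ⟩ = α|0⟩ + β|1⟩, the Hadamard-basis coefficients are ⟨+|ψ⟩ = (α + β)/√2 and ⟨−|ψ⟩ = (α − β)/√2.
Here α = -0.6188, β = (-0.5825 - 0.527i): (α + β)/√2 = (-0.8494 - 0.3726i), (α − β)/√2 = (-0.02567 + 0.3726i).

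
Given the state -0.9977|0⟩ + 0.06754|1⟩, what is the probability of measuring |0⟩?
0.9954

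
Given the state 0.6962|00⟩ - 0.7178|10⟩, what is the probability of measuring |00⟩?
0.4847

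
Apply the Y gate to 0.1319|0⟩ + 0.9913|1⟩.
-0.9913i|0⟩ + 0.1319i|1⟩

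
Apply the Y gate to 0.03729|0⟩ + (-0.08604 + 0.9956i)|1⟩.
(0.9956 + 0.08604i)|0⟩ + 0.03729i|1⟩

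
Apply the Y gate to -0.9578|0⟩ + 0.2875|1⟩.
-0.2875i|0⟩ - 0.9578i|1⟩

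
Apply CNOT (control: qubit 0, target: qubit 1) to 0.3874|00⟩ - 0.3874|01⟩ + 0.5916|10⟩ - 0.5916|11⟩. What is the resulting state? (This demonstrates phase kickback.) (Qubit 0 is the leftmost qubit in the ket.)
0.3874|00⟩ - 0.3874|01⟩ - 0.5916|10⟩ + 0.5916|11⟩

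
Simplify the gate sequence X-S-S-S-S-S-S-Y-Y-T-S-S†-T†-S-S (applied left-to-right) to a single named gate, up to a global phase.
X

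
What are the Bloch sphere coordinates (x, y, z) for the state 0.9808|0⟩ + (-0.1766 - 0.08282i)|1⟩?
(-0.3464, -0.1625, 0.9239)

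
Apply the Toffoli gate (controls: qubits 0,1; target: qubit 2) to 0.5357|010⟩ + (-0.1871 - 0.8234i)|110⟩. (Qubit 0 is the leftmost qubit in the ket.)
0.5357|010⟩ + (-0.1871 - 0.8234i)|111⟩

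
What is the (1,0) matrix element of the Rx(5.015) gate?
-0.5924i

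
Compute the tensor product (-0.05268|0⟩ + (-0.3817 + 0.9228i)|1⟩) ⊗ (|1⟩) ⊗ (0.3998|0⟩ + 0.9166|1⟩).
-0.02106|010⟩ - 0.04829|011⟩ + (-0.1526 + 0.3689i)|110⟩ + (-0.3499 + 0.8458i)|111⟩

amp(|b₁b₂…⟩) = product of the factor amplitudes for bits b₁, b₂, …; only kets whose every factor amplitude is nonzero survive.
|010⟩: (-0.05268)(1)(0.3998) = -0.02106
|011⟩: (-0.05268)(1)(0.9166) = -0.04829
|110⟩: (-0.3817 + 0.9228i)(1)(0.3998) = (-0.1526 + 0.3689i)
|111⟩: (-0.3817 + 0.9228i)(1)(0.9166) = (-0.3499 + 0.8458i)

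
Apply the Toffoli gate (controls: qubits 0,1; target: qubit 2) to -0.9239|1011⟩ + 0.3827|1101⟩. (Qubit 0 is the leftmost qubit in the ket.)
-0.9239|1011⟩ + 0.3827|1111⟩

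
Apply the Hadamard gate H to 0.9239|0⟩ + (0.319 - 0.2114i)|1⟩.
(0.8789 - 0.1495i)|0⟩ + (0.4277 + 0.1495i)|1⟩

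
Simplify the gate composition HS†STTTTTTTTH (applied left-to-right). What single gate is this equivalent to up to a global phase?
I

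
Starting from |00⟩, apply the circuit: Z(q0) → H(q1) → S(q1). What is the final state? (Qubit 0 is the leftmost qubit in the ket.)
1/√2|00⟩ + (1/√2)i|01⟩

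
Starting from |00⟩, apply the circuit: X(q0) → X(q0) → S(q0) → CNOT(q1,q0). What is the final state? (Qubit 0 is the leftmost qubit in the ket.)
|00⟩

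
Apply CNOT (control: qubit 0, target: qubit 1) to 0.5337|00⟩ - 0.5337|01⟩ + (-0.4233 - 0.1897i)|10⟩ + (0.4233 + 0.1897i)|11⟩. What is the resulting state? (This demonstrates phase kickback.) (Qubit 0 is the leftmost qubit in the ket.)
0.5337|00⟩ - 0.5337|01⟩ + (0.4233 + 0.1897i)|10⟩ + (-0.4233 - 0.1897i)|11⟩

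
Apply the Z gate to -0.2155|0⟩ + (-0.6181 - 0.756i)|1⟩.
-0.2155|0⟩ + (0.6181 + 0.756i)|1⟩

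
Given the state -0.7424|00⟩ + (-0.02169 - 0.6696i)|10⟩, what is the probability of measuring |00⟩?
0.5512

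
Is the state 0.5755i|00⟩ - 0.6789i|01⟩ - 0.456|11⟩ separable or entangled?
Entangled

Writing the state as a|00⟩ + b|01⟩ + c|10⟩ + d|11⟩, it is a product state iff ad − bc = 0.
Here (a, b, c, d) = (0.5755i, -0.6789i, 0, -0.456): ad − bc = (0.5755i)(-0.456) − (-0.6789i)(0) = -0.2624i ≠ 0, so the state is entangled.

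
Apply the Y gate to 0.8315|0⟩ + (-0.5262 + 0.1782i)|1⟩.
(0.1782 + 0.5262i)|0⟩ + 0.8315i|1⟩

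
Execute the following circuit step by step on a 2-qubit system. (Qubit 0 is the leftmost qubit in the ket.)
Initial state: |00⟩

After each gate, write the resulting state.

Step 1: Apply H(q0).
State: 1/√2|00⟩ + 1/√2|10⟩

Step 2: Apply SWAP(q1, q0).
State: 1/√2|00⟩ + 1/√2|01⟩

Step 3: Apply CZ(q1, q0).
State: 1/√2|00⟩ + 1/√2|01⟩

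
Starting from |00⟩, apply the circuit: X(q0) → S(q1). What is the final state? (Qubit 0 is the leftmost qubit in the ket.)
|10⟩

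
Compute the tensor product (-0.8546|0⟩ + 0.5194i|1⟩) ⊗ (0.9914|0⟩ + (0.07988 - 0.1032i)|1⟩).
-0.8473|00⟩ + (-0.06827 + 0.08819i)|01⟩ + 0.5149i|10⟩ + (0.0536 + 0.04149i)|11⟩

amp(|b₁b₂…⟩) = product of the factor amplitudes for bits b₁, b₂, …; only kets whose every factor amplitude is nonzero survive.
|00⟩: (-0.8546)(0.9914) = -0.8473
|01⟩: (-0.8546)(0.07988 - 0.1032i) = (-0.06827 + 0.08819i)
|10⟩: (0.5194i)(0.9914) = 0.5149i
|11⟩: (0.5194i)(0.07988 - 0.1032i) = (0.0536 + 0.04149i)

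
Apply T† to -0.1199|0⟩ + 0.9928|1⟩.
-0.1199|0⟩ + (0.702 - 0.702i)|1⟩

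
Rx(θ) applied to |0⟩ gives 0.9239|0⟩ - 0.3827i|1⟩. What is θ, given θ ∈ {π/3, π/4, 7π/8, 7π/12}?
π/4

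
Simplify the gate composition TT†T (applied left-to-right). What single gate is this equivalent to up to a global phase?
T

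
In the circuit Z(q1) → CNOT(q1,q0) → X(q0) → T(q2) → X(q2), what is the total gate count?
5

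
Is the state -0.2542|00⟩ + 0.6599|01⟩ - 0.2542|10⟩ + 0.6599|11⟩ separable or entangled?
Separable

Writing the state as a|00⟩ + b|01⟩ + c|10⟩ + d|11⟩, it is a product state iff ad − bc = 0.
Here (a, b, c, d) = (-0.2542, 0.6599, -0.2542, 0.6599): ad − bc = (-0.2542)(0.6599) − (0.6599)(-0.2542) = 0, so the state is separable.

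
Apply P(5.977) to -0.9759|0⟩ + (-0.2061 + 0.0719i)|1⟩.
-0.9759|0⟩ + (-0.1748 + 0.1307i)|1⟩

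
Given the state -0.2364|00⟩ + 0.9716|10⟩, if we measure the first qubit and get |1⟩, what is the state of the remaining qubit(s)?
|0⟩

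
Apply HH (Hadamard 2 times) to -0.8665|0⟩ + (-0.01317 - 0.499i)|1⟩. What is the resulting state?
-0.8665|0⟩ + (-0.01317 - 0.499i)|1⟩

H² = I, so an even number of Hadamards cancels: H^2 = I and the state is unchanged.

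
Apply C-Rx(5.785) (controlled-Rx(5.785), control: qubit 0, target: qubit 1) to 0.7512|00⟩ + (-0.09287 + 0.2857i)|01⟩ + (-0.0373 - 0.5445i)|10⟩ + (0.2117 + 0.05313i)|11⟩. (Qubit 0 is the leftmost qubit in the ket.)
0.7512|00⟩ + (-0.09287 + 0.2857i)|01⟩ + (0.04925 + 0.4755i)|10⟩ + (-0.3394 - 0.04229i)|11⟩

C-Rx(5.785) leaves the control-|0⟩ kets |00⟩, |01⟩ unchanged and applies Rx(5.785) to qubit 1 on the control-|1⟩ pair (|10⟩, |11⟩).
Rx(5.785) = [[cos(θ/2), −i·sin(θ/2)], [−i·sin(θ/2), cos(θ/2)]]; θ = 5.785, cos(θ/2) ≈ -0.969137, sin(θ/2) ≈ 0.246525.
With a = amp(|10⟩) = (-0.0373 - 0.5445i) and b = amp(|11⟩) = (0.2117 + 0.05313i):
new amp(|10⟩) = (-0.969137)·a + (-0.246525i)·b = (0.04925 + 0.4755i)
new amp(|11⟩) = (-0.246525i)·a + (-0.969137)·b = (-0.3394 - 0.04229i)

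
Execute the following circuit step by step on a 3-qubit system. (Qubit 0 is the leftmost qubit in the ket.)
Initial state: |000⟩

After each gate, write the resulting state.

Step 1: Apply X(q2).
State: |001⟩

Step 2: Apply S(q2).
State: i|001⟩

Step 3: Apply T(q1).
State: i|001⟩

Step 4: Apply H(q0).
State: (1/√2)i|001⟩ + (1/√2)i|101⟩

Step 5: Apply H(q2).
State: (1/2)i|000⟩ - (1/2)i|001⟩ + (1/2)i|100⟩ - (1/2)i|101⟩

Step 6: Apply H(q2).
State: (1/√2)i|001⟩ + (1/√2)i|101⟩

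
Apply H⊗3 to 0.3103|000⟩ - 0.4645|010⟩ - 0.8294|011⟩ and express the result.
-0.3478|000⟩ + 0.2387|001⟩ + 0.5672|010⟩ - 0.0193|011⟩ - 0.3478|100⟩ + 0.2387|101⟩ + 0.5672|110⟩ - 0.0193|111⟩

H⊗3 gives amp(|y⟩) = (1/2√2) Σ_x (−1)^(x·y) amp(|x⟩), where x·y is the number of positions in which both x and y have a 1.
|000⟩: (0.3103 - 0.4645 - 0.8294)/(2√2) = -0.3478
|001⟩: (0.3103 - 0.4645 + 0.8294)/(2√2) = 0.2387
|010⟩: (0.3103 + 0.4645 + 0.8294)/(2√2) = 0.5672
|011⟩: (0.3103 + 0.4645 - 0.8294)/(2√2) = -0.0193
|100⟩: (0.3103 - 0.4645 - 0.8294)/(2√2) = -0.3478
|101⟩: (0.3103 - 0.4645 + 0.8294)/(2√2) = 0.2387
|110⟩: (0.3103 + 0.4645 + 0.8294)/(2√2) = 0.5672
|111⟩: (0.3103 + 0.4645 - 0.8294)/(2√2) = -0.0193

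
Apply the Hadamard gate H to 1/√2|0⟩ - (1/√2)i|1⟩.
(1/2 - (1/2)i)|0⟩ + (1/2 + (1/2)i)|1⟩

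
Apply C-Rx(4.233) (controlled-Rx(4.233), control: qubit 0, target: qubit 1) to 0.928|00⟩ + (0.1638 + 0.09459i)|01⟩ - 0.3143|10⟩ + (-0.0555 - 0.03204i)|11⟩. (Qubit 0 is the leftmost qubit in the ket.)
0.928|00⟩ + (0.1638 + 0.09459i)|01⟩ + (0.1357 + 0.04744i)|10⟩ + (0.02881 + 0.2853i)|11⟩

C-Rx(4.233) leaves the control-|0⟩ kets |00⟩, |01⟩ unchanged and applies Rx(4.233) to qubit 1 on the control-|1⟩ pair (|10⟩, |11⟩).
Rx(4.233) = [[cos(θ/2), −i·sin(θ/2)], [−i·sin(θ/2), cos(θ/2)]]; θ = 4.233, cos(θ/2) ≈ -0.51902, sin(θ/2) ≈ 0.854762.
With a = amp(|10⟩) = -0.3143 and b = amp(|11⟩) = (-0.0555 - 0.03204i):
new amp(|10⟩) = (-0.51902)·a + (-0.854762i)·b = (0.1357 + 0.04744i)
new amp(|11⟩) = (-0.854762i)·a + (-0.51902)·b = (0.02881 + 0.2853i)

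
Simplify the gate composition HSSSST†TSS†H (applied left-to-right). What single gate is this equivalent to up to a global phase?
I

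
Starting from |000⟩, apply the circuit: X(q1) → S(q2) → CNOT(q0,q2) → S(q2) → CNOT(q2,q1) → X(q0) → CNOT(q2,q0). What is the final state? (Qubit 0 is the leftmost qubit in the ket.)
|110⟩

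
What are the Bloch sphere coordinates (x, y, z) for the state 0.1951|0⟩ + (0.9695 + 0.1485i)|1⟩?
(0.3783, 0.05794, -0.9239)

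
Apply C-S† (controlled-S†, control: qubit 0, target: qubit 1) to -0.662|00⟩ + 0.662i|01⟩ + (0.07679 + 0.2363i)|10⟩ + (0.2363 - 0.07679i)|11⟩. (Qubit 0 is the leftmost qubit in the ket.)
-0.662|00⟩ + 0.662i|01⟩ + (0.07679 + 0.2363i)|10⟩ + (-0.07679 - 0.2363i)|11⟩

C-S† leaves the control-|0⟩ kets |00⟩, |01⟩ unchanged and applies S† to qubit 1 on the control-|1⟩ pair (|10⟩, |11⟩).
S† = [[1, 0], [0, -i]].
With a = amp(|10⟩) = (0.07679 + 0.2363i) and b = amp(|11⟩) = (0.2363 - 0.07679i):
new amp(|10⟩) = (1)·a = (0.07679 + 0.2363i)
new amp(|11⟩) = (-i)·b = (-0.07679 - 0.2363i)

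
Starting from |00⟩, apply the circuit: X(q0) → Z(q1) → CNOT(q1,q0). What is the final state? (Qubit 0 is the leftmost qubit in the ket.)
|10⟩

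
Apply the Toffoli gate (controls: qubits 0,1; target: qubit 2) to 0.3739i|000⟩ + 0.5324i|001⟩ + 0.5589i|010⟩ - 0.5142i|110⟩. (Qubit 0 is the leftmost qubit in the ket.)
0.3739i|000⟩ + 0.5324i|001⟩ + 0.5589i|010⟩ - 0.5142i|111⟩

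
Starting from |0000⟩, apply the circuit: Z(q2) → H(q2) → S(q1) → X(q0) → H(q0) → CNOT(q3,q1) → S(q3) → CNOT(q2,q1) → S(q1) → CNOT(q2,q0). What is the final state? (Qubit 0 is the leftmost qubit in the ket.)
1/2|0000⟩ - (1/2)i|0110⟩ - 1/2|1000⟩ + (1/2)i|1110⟩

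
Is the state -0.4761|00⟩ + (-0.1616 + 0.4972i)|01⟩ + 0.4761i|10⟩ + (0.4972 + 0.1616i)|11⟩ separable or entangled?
Separable

Writing the state as a|00⟩ + b|01⟩ + c|10⟩ + d|11⟩, it is a product state iff ad − bc = 0.
Here (a, b, c, d) = (-0.4761, (-0.1616 + 0.4972i), 0.4761i, (0.4972 + 0.1616i)): ad − bc = (-0.4761)(0.4972 + 0.1616i) − (-0.1616 + 0.4972i)(0.4761i) = 0, so the state is separable.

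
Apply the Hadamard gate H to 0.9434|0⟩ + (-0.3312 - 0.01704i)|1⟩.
(0.4329 - 0.01205i)|0⟩ + (0.9013 + 0.01205i)|1⟩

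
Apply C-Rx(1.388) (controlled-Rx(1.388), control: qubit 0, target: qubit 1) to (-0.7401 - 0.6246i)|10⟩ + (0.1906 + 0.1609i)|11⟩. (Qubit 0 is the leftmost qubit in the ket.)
(-0.466 - 0.602i)|10⟩ + (-0.253 + 0.5971i)|11⟩

C-Rx(1.388) leaves the control-|0⟩ kets |00⟩, |01⟩ unchanged and applies Rx(1.388) to qubit 1 on the control-|1⟩ pair (|10⟩, |11⟩).
Rx(1.388) = [[cos(θ/2), −i·sin(θ/2)], [−i·sin(θ/2), cos(θ/2)]]; θ = 1.388, cos(θ/2) ≈ 0.768694, sin(θ/2) ≈ 0.639617.
With a = amp(|10⟩) = (-0.7401 - 0.6246i) and b = amp(|11⟩) = (0.1906 + 0.1609i):
new amp(|10⟩) = (0.768694)·a + (-0.639617i)·b = (-0.466 - 0.602i)
new amp(|11⟩) = (-0.639617i)·a + (0.768694)·b = (-0.253 + 0.5971i)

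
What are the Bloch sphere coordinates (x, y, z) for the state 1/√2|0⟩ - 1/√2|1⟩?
(-1, 0, 0)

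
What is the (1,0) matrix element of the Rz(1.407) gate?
0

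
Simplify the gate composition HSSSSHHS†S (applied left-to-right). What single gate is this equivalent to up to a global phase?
H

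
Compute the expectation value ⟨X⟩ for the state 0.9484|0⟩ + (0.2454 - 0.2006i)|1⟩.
0.4655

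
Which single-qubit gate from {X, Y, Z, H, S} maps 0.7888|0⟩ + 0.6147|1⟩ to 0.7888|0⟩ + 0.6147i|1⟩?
S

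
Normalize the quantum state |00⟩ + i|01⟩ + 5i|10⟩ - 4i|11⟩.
0.1525|00⟩ + 0.1525i|01⟩ + 0.7625i|10⟩ - 0.61i|11⟩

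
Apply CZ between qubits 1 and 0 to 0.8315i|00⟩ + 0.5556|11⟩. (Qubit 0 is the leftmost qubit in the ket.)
0.8315i|00⟩ - 0.5556|11⟩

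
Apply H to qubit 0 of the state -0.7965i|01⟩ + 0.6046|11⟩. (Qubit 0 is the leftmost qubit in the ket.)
(0.4275 - 0.5632i)|01⟩ + (-0.4275 - 0.5632i)|11⟩

H on qubit 0 mixes each pair of kets that differ only in qubit 0: amplitudes (a, b) of (|…0…⟩, |…1…⟩) become ((a + b)/√2, (a − b)/√2). Kets absent from the input have amplitude 0.
(|01⟩, |11⟩): (a, b) = (-0.7965i, 0.6046) → ((0.4275 - 0.5632i), (-0.4275 - 0.5632i))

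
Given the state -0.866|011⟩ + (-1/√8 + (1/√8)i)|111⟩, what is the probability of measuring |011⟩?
0.75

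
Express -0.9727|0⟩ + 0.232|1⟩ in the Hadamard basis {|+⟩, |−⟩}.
-0.5238|+⟩ - 0.8519|−⟩

With |ψ⟩ = α|0⟩ + β|1⟩, the Hadamard-basis coefficients are ⟨+|ψ⟩ = (α + β)/√2 and ⟨−|ψ⟩ = (α − β)/√2.
Here α = -0.9727, β = 0.232: (α + β)/√2 = -0.5238, (α − β)/√2 = -0.8519.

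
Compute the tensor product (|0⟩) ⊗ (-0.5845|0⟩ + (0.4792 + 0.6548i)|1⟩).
-0.5845|00⟩ + (0.4792 + 0.6548i)|01⟩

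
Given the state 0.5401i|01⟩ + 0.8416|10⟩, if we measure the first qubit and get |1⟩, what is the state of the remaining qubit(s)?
|0⟩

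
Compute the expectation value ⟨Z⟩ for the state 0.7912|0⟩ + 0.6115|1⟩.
0.2521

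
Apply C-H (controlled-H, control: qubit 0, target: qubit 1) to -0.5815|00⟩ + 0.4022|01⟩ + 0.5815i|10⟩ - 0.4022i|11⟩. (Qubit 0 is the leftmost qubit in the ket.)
-0.5815|00⟩ + 0.4022|01⟩ + 0.1268i|10⟩ + 0.6956i|11⟩

C-H leaves the control-|0⟩ kets |00⟩, |01⟩ unchanged and applies H to qubit 1 on the control-|1⟩ pair (|10⟩, |11⟩).
H = [[1/√2, 1/√2], [1/√2, -1/√2]].
With a = amp(|10⟩) = 0.5815i and b = amp(|11⟩) = -0.4022i:
new amp(|10⟩) = (1/√2)·a + (1/√2)·b = 0.1268i
new amp(|11⟩) = (1/√2)·a + (-1/√2)·b = 0.6956i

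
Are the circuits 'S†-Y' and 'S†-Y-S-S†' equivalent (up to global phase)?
Yes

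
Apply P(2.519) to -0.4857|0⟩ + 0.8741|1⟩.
-0.4857|0⟩ + (-0.7101 + 0.5097i)|1⟩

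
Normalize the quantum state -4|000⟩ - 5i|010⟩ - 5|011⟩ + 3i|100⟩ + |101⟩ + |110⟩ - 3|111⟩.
-0.4313|000⟩ - 0.5392i|010⟩ - 0.5392|011⟩ + 0.3235i|100⟩ + 0.1078|101⟩ + 0.1078|110⟩ - 0.3235|111⟩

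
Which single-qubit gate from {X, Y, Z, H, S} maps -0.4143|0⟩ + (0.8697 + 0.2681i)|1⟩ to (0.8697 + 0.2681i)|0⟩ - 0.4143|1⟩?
X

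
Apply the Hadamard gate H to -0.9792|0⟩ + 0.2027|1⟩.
-0.5491|0⟩ - 0.8357|1⟩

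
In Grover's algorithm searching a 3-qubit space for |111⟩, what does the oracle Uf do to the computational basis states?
Uf|x⟩ = -|x⟩ if x = 111, else |x⟩ (phase flip on target)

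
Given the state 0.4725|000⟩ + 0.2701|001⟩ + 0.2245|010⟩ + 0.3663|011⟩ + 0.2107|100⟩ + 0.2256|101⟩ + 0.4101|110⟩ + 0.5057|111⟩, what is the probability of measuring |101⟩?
0.0509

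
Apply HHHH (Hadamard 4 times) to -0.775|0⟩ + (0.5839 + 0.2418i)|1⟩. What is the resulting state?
-0.775|0⟩ + (0.5839 + 0.2418i)|1⟩

H² = I, so an even number of Hadamards cancels: H^4 = I and the state is unchanged.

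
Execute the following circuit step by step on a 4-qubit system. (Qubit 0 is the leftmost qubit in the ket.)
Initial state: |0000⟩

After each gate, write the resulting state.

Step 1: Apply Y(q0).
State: i|1000⟩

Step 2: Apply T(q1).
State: i|1000⟩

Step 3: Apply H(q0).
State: (1/√2)i|0000⟩ - (1/√2)i|1000⟩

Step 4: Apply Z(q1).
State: (1/√2)i|0000⟩ - (1/√2)i|1000⟩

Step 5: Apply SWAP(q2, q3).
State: (1/√2)i|0000⟩ - (1/√2)i|1000⟩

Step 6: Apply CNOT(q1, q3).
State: (1/√2)i|0000⟩ - (1/√2)i|1000⟩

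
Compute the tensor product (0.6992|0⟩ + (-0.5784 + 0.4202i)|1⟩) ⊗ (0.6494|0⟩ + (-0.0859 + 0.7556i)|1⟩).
0.4541|00⟩ + (-0.06006 + 0.5283i)|01⟩ + (-0.3756 + 0.2729i)|10⟩ + (-0.2678 - 0.4731i)|11⟩

amp(|b₁b₂…⟩) = product of the factor amplitudes for bits b₁, b₂, …; only kets whose every factor amplitude is nonzero survive.
|00⟩: (0.6992)(0.6494) = 0.4541
|01⟩: (0.6992)(-0.0859 + 0.7556i) = (-0.06006 + 0.5283i)
|10⟩: (-0.5784 + 0.4202i)(0.6494) = (-0.3756 + 0.2729i)
|11⟩: (-0.5784 + 0.4202i)(-0.0859 + 0.7556i) = (-0.2678 - 0.4731i)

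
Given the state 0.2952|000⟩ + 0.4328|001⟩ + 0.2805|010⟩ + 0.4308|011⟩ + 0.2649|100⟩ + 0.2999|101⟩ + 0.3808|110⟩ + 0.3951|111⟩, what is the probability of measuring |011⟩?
0.1856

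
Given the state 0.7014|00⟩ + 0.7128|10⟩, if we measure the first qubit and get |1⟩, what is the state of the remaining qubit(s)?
|0⟩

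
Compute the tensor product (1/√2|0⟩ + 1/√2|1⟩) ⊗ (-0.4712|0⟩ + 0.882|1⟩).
-0.3332|00⟩ + 0.6237|01⟩ - 0.3332|10⟩ + 0.6237|11⟩

amp(|b₁b₂…⟩) = product of the factor amplitudes for bits b₁, b₂, …; only kets whose every factor amplitude is nonzero survive.
|00⟩: (1/√2)(-0.4712) = -0.3332
|01⟩: (1/√2)(0.882) = 0.6237
|10⟩: (1/√2)(-0.4712) = -0.3332
|11⟩: (1/√2)(0.882) = 0.6237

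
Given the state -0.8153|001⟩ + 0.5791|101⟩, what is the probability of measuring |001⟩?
0.6647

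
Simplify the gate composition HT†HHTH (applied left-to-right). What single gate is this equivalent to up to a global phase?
I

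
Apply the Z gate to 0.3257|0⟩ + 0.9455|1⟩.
0.3257|0⟩ - 0.9455|1⟩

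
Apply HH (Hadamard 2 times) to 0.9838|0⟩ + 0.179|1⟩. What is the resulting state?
0.9838|0⟩ + 0.179|1⟩

H² = I, so an even number of Hadamards cancels: H^2 = I and the state is unchanged.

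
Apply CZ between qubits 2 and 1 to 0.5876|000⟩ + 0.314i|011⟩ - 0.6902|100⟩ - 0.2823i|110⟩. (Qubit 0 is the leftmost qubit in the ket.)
0.5876|000⟩ - 0.314i|011⟩ - 0.6902|100⟩ - 0.2823i|110⟩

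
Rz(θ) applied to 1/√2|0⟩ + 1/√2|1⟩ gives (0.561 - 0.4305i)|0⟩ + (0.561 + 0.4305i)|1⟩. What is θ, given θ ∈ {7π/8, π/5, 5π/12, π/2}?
5π/12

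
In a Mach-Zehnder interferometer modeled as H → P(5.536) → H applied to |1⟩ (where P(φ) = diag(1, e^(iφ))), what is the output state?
(0.1332 + 0.3398i)|0⟩ + (0.8668 - 0.3398i)|1⟩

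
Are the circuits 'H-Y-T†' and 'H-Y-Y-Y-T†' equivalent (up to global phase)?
Yes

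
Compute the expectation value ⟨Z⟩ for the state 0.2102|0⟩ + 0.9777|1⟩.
-0.9117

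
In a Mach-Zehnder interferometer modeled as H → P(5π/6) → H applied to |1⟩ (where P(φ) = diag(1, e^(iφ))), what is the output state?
(0.933 - 0.25i)|0⟩ + (0.06699 + 0.25i)|1⟩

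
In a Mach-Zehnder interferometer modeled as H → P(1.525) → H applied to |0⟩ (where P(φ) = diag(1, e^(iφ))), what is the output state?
(0.5229 + 0.4995i)|0⟩ + (0.4771 - 0.4995i)|1⟩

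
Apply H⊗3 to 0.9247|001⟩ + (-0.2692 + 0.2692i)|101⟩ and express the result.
(0.2318 + 0.09518i)|000⟩ + (-0.2318 - 0.09518i)|001⟩ + (0.2318 + 0.09518i)|010⟩ + (-0.2318 - 0.09518i)|011⟩ + (0.4221 - 0.09518i)|100⟩ + (-0.4221 + 0.09518i)|101⟩ + (0.4221 - 0.09518i)|110⟩ + (-0.4221 + 0.09518i)|111⟩

H⊗3 gives amp(|y⟩) = (1/2√2) Σ_x (−1)^(x·y) amp(|x⟩), where x·y is the number of positions in which both x and y have a 1.
|000⟩: (0.9247 + (-0.2692 + 0.2692i))/(2√2) = (0.2318 + 0.09518i)
|001⟩: (-0.9247 - (-0.2692 + 0.2692i))/(2√2) = (-0.2318 - 0.09518i)
|010⟩: (0.9247 + (-0.2692 + 0.2692i))/(2√2) = (0.2318 + 0.09518i)
|011⟩: (-0.9247 - (-0.2692 + 0.2692i))/(2√2) = (-0.2318 - 0.09518i)
|100⟩: (0.9247 - (-0.2692 + 0.2692i))/(2√2) = (0.4221 - 0.09518i)
|101⟩: (-0.9247 + (-0.2692 + 0.2692i))/(2√2) = (-0.4221 + 0.09518i)
|110⟩: (0.9247 - (-0.2692 + 0.2692i))/(2√2) = (0.4221 - 0.09518i)
|111⟩: (-0.9247 + (-0.2692 + 0.2692i))/(2√2) = (-0.4221 + 0.09518i)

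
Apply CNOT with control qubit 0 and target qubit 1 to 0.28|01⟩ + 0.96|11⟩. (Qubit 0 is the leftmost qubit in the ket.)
0.28|01⟩ + 0.96|10⟩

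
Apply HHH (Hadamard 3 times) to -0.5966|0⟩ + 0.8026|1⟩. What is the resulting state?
0.1457|0⟩ - 0.9894|1⟩

H² = I, so H^3 = H: a single Hadamard. With (a, b) = (-0.5966, 0.8026), H gives ((a + b)/√2, (a − b)/√2) = (0.1457, -0.9894).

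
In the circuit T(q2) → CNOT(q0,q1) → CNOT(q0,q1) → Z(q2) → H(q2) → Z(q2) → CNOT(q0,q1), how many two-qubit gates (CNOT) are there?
3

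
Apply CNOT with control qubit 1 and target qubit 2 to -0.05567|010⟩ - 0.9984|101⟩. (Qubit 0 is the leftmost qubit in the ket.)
-0.05567|011⟩ - 0.9984|101⟩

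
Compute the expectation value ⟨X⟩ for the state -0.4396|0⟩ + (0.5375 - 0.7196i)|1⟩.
-0.4726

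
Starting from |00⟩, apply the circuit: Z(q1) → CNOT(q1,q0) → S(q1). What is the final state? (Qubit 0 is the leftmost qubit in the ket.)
|00⟩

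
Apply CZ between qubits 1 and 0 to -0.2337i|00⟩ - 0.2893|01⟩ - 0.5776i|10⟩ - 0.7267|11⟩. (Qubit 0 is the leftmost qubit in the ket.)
-0.2337i|00⟩ - 0.2893|01⟩ - 0.5776i|10⟩ + 0.7267|11⟩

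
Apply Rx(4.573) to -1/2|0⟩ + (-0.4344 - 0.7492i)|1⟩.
(-0.2373 + 0.3278i)|0⟩ + (0.285 + 0.8689i)|1⟩

Rx(4.573) = [[cos(θ/2), −i·sin(θ/2)], [−i·sin(θ/2), cos(θ/2)]]; θ = 4.573, cos(θ/2) ≈ -0.656149, sin(θ/2) ≈ 0.754632.
With a = amp(|0⟩) = -1/2 and b = amp(|1⟩) = (-0.4344 - 0.7492i):
new amp(|0⟩) = (-0.656149)·a + (-0.754632i)·b = (-0.2373 + 0.3278i)
new amp(|1⟩) = (-0.754632i)·a + (-0.656149)·b = (0.285 + 0.8689i)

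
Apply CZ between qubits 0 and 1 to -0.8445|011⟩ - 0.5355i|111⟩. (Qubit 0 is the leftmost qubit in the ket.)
-0.8445|011⟩ + 0.5355i|111⟩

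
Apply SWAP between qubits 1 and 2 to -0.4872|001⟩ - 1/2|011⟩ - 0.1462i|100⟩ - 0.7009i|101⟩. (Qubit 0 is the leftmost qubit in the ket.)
-0.4872|010⟩ - 1/2|011⟩ - 0.1462i|100⟩ - 0.7009i|110⟩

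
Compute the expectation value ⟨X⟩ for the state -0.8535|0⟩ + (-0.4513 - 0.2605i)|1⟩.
0.7704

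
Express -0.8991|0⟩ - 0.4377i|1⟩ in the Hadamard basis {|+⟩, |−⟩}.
(-0.6358 - 0.3095i)|+⟩ + (-0.6358 + 0.3095i)|−⟩

With |ψ⟩ = α|0⟩ + β|1⟩, the Hadamard-basis coefficients are ⟨+|ψ⟩ = (α + β)/√2 and ⟨−|ψ⟩ = (α − β)/√2.
Here α = -0.8991, β = -0.4377i: (α + β)/√2 = (-0.6358 - 0.3095i), (α − β)/√2 = (-0.6358 + 0.3095i).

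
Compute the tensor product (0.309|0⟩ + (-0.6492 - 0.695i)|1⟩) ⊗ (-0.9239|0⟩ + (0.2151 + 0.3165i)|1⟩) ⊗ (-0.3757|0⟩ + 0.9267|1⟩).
0.1073|000⟩ - 0.2646|001⟩ + (-0.02497 - 0.03674i)|010⟩ + (0.06159 + 0.09063i)|011⟩ + (-0.2253 - 0.2412i)|100⟩ + (0.5558 + 0.595i)|101⟩ + (-0.03018 + 0.1334i)|110⟩ + (0.07444 - 0.3289i)|111⟩

amp(|b₁b₂…⟩) = product of the factor amplitudes for bits b₁, b₂, …; only kets whose every factor amplitude is nonzero survive.
|000⟩: (0.309)(-0.9239)(-0.3757) = 0.1073
|001⟩: (0.309)(-0.9239)(0.9267) = -0.2646
|010⟩: (0.309)(0.2151 + 0.3165i)(-0.3757) = (-0.02497 - 0.03674i)
|011⟩: (0.309)(0.2151 + 0.3165i)(0.9267) = (0.06159 + 0.09063i)
|100⟩: (-0.6492 - 0.695i)(-0.9239)(-0.3757) = (-0.2253 - 0.2412i)
|101⟩: (-0.6492 - 0.695i)(-0.9239)(0.9267) = (0.5558 + 0.595i)
|110⟩: (-0.6492 - 0.695i)(0.2151 + 0.3165i)(-0.3757) = (-0.03018 + 0.1334i)
|111⟩: (-0.6492 - 0.695i)(0.2151 + 0.3165i)(0.9267) = (0.07444 - 0.3289i)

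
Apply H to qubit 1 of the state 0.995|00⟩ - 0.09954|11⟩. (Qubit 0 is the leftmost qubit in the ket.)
0.7036|00⟩ + 0.7036|01⟩ - 0.07039|10⟩ + 0.07039|11⟩

H on qubit 1 mixes each pair of kets that differ only in qubit 1: amplitudes (a, b) of (|…0…⟩, |…1…⟩) become ((a + b)/√2, (a − b)/√2). Kets absent from the input have amplitude 0.
(|00⟩, |01⟩): (a, b) = (0.995, 0) → (0.7036, 0.7036)
(|10⟩, |11⟩): (a, b) = (0, -0.09954) → (-0.07039, 0.07039)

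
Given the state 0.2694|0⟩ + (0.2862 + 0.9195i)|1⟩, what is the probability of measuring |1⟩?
0.9274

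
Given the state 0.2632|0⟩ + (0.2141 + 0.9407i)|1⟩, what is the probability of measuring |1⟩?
0.9308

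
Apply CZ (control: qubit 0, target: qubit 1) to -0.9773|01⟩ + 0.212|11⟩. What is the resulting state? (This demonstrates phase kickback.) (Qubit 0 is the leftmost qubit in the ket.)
-0.9773|01⟩ - 0.212|11⟩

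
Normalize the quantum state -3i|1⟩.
-i|1⟩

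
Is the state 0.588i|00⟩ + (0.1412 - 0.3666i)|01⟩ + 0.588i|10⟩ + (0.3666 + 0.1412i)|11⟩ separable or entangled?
Entangled

Writing the state as a|00⟩ + b|01⟩ + c|10⟩ + d|11⟩, it is a product state iff ad − bc = 0.
Here (a, b, c, d) = (0.588i, (0.1412 - 0.3666i), 0.588i, (0.3666 + 0.1412i)): ad − bc = (0.588i)(0.3666 + 0.1412i) − (0.1412 - 0.3666i)(0.588i) = (-0.2986 + 0.1325i) ≠ 0, so the state is entangled.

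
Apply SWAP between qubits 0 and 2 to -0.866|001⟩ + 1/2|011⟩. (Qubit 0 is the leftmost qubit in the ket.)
-0.866|100⟩ + 1/2|110⟩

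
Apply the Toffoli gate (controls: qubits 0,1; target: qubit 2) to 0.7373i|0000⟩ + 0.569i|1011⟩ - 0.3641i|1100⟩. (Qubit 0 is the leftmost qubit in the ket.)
0.7373i|0000⟩ + 0.569i|1011⟩ - 0.3641i|1110⟩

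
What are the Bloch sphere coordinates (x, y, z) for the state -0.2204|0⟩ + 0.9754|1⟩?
(-0.43, 0, -0.9028)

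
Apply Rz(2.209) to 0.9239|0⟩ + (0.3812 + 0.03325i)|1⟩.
(0.4154 - 0.8253i)|0⟩ + (0.1417 + 0.3555i)|1⟩

Rz(2.209) = [[e^(−iθ/2), 0], [0, e^(iθ/2)]] with e^(±iθ/2) = cos(θ/2) ± i·sin(θ/2); θ = 2.209, cos(θ/2) ≈ 0.449581, sin(θ/2) ≈ 0.89324.
With a = amp(|0⟩) = 0.9239 and b = amp(|1⟩) = (0.3812 + 0.03325i):
new amp(|0⟩) = (0.449581 - 0.89324i)·a = (0.4154 - 0.8253i)
new amp(|1⟩) = (0.449581 + 0.89324i)·b = (0.1417 + 0.3555i)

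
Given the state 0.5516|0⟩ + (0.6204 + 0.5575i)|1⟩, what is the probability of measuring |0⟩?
0.3043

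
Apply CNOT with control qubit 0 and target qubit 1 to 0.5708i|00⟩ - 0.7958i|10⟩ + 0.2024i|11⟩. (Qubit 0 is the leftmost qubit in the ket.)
0.5708i|00⟩ + 0.2024i|10⟩ - 0.7958i|11⟩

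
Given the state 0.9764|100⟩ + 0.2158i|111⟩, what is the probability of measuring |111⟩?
0.04657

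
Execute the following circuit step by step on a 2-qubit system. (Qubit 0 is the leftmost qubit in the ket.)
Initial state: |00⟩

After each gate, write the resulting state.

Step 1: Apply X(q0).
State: |10⟩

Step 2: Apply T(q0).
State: (1/√2 + (1/√2)i)|10⟩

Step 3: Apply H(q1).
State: (1/2 + (1/2)i)|10⟩ + (1/2 + (1/2)i)|11⟩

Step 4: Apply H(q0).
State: (1/√8 + (1/√8)i)|00⟩ + (1/√8 + (1/√8)i)|01⟩ + (-1/√8 - (1/√8)i)|10⟩ + (-1/√8 - (1/√8)i)|11⟩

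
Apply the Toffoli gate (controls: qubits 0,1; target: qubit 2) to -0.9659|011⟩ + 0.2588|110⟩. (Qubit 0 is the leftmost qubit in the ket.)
-0.9659|011⟩ + 0.2588|111⟩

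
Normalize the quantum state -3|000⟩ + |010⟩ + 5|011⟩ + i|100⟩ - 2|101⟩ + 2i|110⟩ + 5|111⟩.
-0.3612|000⟩ + 0.1204|010⟩ + 0.6019|011⟩ + 0.1204i|100⟩ - 0.2408|101⟩ + 0.2408i|110⟩ + 0.6019|111⟩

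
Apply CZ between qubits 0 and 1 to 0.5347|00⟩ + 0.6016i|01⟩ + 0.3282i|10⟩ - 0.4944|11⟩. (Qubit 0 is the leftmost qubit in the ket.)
0.5347|00⟩ + 0.6016i|01⟩ + 0.3282i|10⟩ + 0.4944|11⟩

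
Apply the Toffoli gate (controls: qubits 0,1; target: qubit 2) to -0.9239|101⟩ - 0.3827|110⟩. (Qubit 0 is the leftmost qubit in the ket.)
-0.9239|101⟩ - 0.3827|111⟩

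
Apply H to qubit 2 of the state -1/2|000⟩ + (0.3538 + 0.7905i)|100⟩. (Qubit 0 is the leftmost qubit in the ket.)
-1/√8|000⟩ - 1/√8|001⟩ + (0.2502 + 0.559i)|100⟩ + (0.2502 + 0.559i)|101⟩

H on qubit 2 mixes each pair of kets that differ only in qubit 2: amplitudes (a, b) of (|…0…⟩, |…1…⟩) become ((a + b)/√2, (a − b)/√2). Kets absent from the input have amplitude 0.
(|000⟩, |001⟩): (a, b) = (-1/2, 0) → (-1/√8, -1/√8)
(|100⟩, |101⟩): (a, b) = ((0.3538 + 0.7905i), 0) → ((0.2502 + 0.559i), (0.2502 + 0.559i))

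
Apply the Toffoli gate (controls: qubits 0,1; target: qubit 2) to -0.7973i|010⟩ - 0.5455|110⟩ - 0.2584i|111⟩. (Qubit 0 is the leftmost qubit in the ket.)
-0.7973i|010⟩ - 0.2584i|110⟩ - 0.5455|111⟩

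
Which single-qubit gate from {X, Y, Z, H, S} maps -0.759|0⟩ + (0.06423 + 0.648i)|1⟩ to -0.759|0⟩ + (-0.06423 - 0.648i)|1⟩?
Z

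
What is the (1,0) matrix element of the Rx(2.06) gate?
-0.8573i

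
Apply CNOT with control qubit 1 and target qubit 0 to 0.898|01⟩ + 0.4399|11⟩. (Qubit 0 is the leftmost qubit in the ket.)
0.4399|01⟩ + 0.898|11⟩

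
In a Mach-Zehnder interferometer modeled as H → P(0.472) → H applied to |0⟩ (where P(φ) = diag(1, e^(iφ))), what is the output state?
(0.9453 + 0.2273i)|0⟩ + (0.05467 - 0.2273i)|1⟩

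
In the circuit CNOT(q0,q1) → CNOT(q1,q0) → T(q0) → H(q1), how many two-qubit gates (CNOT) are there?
2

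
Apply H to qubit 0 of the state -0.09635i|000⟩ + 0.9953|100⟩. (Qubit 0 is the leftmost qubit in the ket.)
(0.7038 - 0.06813i)|000⟩ + (-0.7038 - 0.06813i)|100⟩

H on qubit 0 mixes each pair of kets that differ only in qubit 0: amplitudes (a, b) of (|…0…⟩, |…1…⟩) become ((a + b)/√2, (a − b)/√2). Kets absent from the input have amplitude 0.
(|000⟩, |100⟩): (a, b) = (-0.09635i, 0.9953) → ((0.7038 - 0.06813i), (-0.7038 - 0.06813i))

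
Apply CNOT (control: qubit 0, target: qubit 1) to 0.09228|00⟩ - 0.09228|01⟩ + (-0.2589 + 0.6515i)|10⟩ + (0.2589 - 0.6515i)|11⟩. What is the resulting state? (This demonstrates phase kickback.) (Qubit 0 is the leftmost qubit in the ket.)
0.09228|00⟩ - 0.09228|01⟩ + (0.2589 - 0.6515i)|10⟩ + (-0.2589 + 0.6515i)|11⟩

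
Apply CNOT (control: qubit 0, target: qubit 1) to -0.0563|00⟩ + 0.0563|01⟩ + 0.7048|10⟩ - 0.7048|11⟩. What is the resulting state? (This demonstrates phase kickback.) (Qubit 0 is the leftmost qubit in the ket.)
-0.0563|00⟩ + 0.0563|01⟩ - 0.7048|10⟩ + 0.7048|11⟩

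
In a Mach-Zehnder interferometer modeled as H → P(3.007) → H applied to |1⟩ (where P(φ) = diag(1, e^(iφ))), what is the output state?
(0.9955 - 0.06709i)|0⟩ + (0.004522 + 0.06709i)|1⟩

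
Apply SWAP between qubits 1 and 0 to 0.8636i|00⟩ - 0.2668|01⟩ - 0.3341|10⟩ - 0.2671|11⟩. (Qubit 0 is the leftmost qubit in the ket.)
0.8636i|00⟩ - 0.3341|01⟩ - 0.2668|10⟩ - 0.2671|11⟩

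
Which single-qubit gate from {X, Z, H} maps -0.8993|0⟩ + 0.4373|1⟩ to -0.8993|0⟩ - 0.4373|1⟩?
Z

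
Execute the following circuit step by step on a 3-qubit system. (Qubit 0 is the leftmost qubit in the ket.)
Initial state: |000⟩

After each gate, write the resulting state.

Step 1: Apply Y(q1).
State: i|010⟩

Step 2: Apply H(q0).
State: (1/√2)i|010⟩ + (1/√2)i|110⟩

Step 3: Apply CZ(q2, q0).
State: (1/√2)i|010⟩ + (1/√2)i|110⟩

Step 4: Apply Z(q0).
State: (1/√2)i|010⟩ - (1/√2)i|110⟩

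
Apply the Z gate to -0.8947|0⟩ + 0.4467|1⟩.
-0.8947|0⟩ - 0.4467|1⟩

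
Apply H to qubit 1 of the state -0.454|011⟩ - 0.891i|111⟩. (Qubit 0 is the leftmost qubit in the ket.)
-0.321|001⟩ + 0.321|011⟩ - 0.63i|101⟩ + 0.63i|111⟩

H on qubit 1 mixes each pair of kets that differ only in qubit 1: amplitudes (a, b) of (|…0…⟩, |…1…⟩) become ((a + b)/√2, (a − b)/√2). Kets absent from the input have amplitude 0.
(|001⟩, |011⟩): (a, b) = (0, -0.454) → (-0.321, 0.321)
(|101⟩, |111⟩): (a, b) = (0, -0.891i) → (-0.63i, 0.63i)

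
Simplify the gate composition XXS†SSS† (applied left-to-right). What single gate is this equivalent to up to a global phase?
I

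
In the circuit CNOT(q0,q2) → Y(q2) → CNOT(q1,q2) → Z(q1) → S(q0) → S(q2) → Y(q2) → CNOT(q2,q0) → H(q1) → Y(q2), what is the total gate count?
10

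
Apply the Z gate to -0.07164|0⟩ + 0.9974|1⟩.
-0.07164|0⟩ - 0.9974|1⟩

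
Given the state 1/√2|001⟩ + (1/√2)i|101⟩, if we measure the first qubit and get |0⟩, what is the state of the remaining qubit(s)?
|01⟩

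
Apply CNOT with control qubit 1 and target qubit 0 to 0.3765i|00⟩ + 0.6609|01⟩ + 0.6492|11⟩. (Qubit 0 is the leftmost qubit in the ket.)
0.3765i|00⟩ + 0.6492|01⟩ + 0.6609|11⟩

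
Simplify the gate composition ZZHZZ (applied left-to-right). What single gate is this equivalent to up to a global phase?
H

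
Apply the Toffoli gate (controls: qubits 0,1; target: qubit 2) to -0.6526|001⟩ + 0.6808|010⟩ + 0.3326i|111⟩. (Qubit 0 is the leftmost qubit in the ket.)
-0.6526|001⟩ + 0.6808|010⟩ + 0.3326i|110⟩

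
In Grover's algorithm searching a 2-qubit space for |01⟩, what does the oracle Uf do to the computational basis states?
Uf|x⟩ = -|x⟩ if x = 01, else |x⟩ (phase flip on target)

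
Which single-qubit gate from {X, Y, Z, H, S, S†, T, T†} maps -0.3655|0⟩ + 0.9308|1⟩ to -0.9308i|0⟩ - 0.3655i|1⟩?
Y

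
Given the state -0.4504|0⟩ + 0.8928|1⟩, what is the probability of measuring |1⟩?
0.7971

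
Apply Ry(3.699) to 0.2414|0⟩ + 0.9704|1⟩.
-0.9994|0⟩ - 0.03488|1⟩

Ry(3.699) = [[cos(θ/2), −sin(θ/2)], [sin(θ/2), cos(θ/2)]]; θ = 3.699, cos(θ/2) ≈ -0.27511, sin(θ/2) ≈ 0.961413.
With a = amp(|0⟩) = 0.2414 and b = amp(|1⟩) = 0.9704:
new amp(|0⟩) = (-0.27511)·a + (-0.961413)·b = -0.9994
new amp(|1⟩) = (0.961413)·a + (-0.27511)·b = -0.03488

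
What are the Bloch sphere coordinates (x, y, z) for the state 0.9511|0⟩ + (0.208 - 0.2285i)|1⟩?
(0.3957, -0.4347, 0.8091)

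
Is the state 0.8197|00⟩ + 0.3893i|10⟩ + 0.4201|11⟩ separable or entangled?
Entangled

Writing the state as a|00⟩ + b|01⟩ + c|10⟩ + d|11⟩, it is a product state iff ad − bc = 0.
Here (a, b, c, d) = (0.8197, 0, 0.3893i, 0.4201): ad − bc = (0.8197)(0.4201) − (0)(0.3893i) = 0.3444 ≠ 0, so the state is entangled.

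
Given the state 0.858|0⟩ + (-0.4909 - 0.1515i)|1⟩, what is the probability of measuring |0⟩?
0.7362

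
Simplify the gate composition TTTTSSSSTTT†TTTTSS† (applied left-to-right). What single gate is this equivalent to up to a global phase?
T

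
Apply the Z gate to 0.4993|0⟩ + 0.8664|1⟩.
0.4993|0⟩ - 0.8664|1⟩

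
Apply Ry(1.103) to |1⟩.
-0.524|0⟩ + 0.8517|1⟩

Ry(1.103) = [[cos(θ/2), −sin(θ/2)], [sin(θ/2), cos(θ/2)]]; θ = 1.103, cos(θ/2) ≈ 0.85174, sin(θ/2) ≈ 0.523965.
With a = amp(|0⟩) = 0 and b = amp(|1⟩) = 1:
new amp(|0⟩) = (0.85174)·a + (-0.523965)·b = -0.524
new amp(|1⟩) = (0.523965)·a + (0.85174)·b = 0.8517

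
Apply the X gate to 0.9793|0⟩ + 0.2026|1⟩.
0.2026|0⟩ + 0.9793|1⟩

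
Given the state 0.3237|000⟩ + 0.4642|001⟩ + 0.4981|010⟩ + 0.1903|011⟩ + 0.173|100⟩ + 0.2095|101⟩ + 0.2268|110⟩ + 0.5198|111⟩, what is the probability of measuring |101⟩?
0.04389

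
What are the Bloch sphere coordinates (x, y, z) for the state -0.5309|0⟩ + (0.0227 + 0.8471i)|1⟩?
(-0.0241, -0.8995, -0.4362)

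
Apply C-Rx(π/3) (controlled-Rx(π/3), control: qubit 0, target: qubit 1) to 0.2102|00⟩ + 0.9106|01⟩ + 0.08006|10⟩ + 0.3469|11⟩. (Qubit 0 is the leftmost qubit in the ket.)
0.2102|00⟩ + 0.9106|01⟩ + (0.06933 - 0.1735i)|10⟩ + (0.3004 - 0.04003i)|11⟩

C-Rx(π/3) leaves the control-|0⟩ kets |00⟩, |01⟩ unchanged and applies Rx(π/3) to qubit 1 on the control-|1⟩ pair (|10⟩, |11⟩).
Rx(π/3) = [[cos(θ/2), −i·sin(θ/2)], [−i·sin(θ/2), cos(θ/2)]]; θ = π/3, cos(θ/2) ≈ 0.866025, sin(θ/2) ≈ 0.5.
With a = amp(|10⟩) = 0.08006 and b = amp(|11⟩) = 0.3469:
new amp(|10⟩) = (0.866025)·a + (-0.5i)·b = (0.06933 - 0.1735i)
new amp(|11⟩) = (-0.5i)·a + (0.866025)·b = (0.3004 - 0.04003i)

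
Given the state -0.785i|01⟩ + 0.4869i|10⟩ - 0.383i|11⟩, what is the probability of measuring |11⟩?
0.1467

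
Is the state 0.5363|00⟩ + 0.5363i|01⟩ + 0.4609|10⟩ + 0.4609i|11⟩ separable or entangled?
Separable

Writing the state as a|00⟩ + b|01⟩ + c|10⟩ + d|11⟩, it is a product state iff ad − bc = 0.
Here (a, b, c, d) = (0.5363, 0.5363i, 0.4609, 0.4609i): ad − bc = (0.5363)(0.4609i) − (0.5363i)(0.4609) = 0, so the state is separable.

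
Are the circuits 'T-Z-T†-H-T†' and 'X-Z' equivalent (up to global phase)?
No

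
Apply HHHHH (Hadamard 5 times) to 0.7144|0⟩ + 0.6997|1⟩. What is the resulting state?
0.9999|0⟩ + 0.01039|1⟩

H² = I, so H^5 = H: a single Hadamard. With (a, b) = (0.7144, 0.6997), H gives ((a + b)/√2, (a − b)/√2) = (0.9999, 0.01039).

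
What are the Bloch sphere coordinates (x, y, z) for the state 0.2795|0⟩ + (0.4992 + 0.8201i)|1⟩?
(0.2791, 0.4584, -0.8436)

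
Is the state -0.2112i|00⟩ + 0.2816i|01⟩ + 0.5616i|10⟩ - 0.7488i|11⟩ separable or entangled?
Separable

Writing the state as a|00⟩ + b|01⟩ + c|10⟩ + d|11⟩, it is a product state iff ad − bc = 0.
Here (a, b, c, d) = (-0.2112i, 0.2816i, 0.5616i, -0.7488i): ad − bc = (-0.2112i)(-0.7488i) − (0.2816i)(0.5616i) = 0, so the state is separable.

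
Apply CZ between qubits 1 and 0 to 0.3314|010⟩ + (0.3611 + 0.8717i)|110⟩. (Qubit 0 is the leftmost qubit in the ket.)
0.3314|010⟩ + (-0.3611 - 0.8717i)|110⟩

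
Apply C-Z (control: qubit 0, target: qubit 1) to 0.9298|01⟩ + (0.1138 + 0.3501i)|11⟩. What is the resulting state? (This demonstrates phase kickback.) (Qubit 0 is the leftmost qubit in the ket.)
0.9298|01⟩ + (-0.1138 - 0.3501i)|11⟩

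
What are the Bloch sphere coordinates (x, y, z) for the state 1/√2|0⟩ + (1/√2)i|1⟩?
(0, 1, 0)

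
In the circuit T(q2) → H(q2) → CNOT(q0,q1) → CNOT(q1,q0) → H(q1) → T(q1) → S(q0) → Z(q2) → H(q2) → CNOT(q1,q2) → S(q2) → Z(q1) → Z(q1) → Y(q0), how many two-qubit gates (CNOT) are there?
3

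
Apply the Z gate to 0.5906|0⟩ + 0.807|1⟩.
0.5906|0⟩ - 0.807|1⟩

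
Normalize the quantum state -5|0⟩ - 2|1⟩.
-0.9285|0⟩ - 0.3714|1⟩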